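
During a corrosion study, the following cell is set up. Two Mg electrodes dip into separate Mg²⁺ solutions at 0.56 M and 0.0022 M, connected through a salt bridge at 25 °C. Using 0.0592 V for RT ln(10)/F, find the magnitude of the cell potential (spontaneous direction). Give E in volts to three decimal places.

For a concentration cell E°cell = 0. The 0.56 M side is the cathode (reduction is favoured where [Mg²⁺] is higher).
With n = 2, E = −(0.0592/2) log([Mg²⁺]ₐₙ/[Mg²⁺]꜀ₐₜ) = −(0.0592/2) log(0.0022/0.56) = −(0.0592/2)(-2.406) = +0.071 V.

+0.071 V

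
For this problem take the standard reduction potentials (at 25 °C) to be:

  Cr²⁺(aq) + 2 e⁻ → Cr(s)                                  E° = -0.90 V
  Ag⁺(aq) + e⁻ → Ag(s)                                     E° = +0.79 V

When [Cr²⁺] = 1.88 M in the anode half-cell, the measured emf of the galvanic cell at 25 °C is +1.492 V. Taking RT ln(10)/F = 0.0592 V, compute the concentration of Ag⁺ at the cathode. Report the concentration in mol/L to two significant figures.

Ag⁺/Ag is the cathode, Cr²⁺/Cr the anode: E°cell = +1.69 V, n = 2.
Overall reaction: 2 Ag⁺(aq) + Cr(s) → 2 Ag(s) + Cr²⁺(aq); Q = [Cr²⁺]^1/[Ag⁺]^2.
From E = E° − (0.0592/n) log Q: log Q = (E° − E)·n/0.0592 = (+1.69 − (+1.492))·2/0.0592 = 6.6892.
So 2·log[Ag⁺] = 1·log(1.88) − log Q = 0.2742 − (6.6892) = -6.4150; log[Ag⁺] = -6.4150 / 2 = -3.2075; [Ag⁺] = 10^(-3.2075) ≈ 0.00062 M.

0.00062 M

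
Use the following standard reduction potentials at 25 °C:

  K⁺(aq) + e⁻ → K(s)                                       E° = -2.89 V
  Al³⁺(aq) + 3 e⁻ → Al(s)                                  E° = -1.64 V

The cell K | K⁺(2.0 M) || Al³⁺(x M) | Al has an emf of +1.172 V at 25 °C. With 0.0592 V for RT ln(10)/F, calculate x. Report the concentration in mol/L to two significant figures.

Al³⁺/Al is the cathode, K⁺/K the anode: E°cell = +1.25 V, n = 3.
Overall reaction: Al³⁺(aq) + 3 K(s) → Al(s) + 3 K⁺(aq); Q = [K⁺]^3/[Al³⁺]^1.
From E = E° − (0.0592/n) log Q: log Q = (E° − E)·n/0.0592 = (+1.25 − (+1.172))·3/0.0592 = 3.9527.
So 1·log[Al³⁺] = 3·log(2) − log Q = 0.9031 − (3.9527) = -3.0496; [Al³⁺] = 10^(-3.0496) ≈ 0.00089 M.

0.00089 M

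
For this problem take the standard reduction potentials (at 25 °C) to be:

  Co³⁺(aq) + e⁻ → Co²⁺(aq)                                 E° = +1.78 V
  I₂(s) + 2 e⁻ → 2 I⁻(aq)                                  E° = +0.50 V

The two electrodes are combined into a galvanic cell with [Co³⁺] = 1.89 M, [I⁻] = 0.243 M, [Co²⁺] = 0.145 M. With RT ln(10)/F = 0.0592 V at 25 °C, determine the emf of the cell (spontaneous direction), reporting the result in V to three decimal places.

Co³⁺/Co²⁺ is the cathode (higher E°), I₂/I⁻ the anode: E°cell = +1.78 − (+0.50) = +1.28 V, n = 2.
Overall: 2 Co³⁺(aq) + 2 I⁻(aq) → 2 Co²⁺(aq) + I₂(s)
Q = [Co²⁺]^2 / ([Co³⁺]^2·[I⁻]^2); log Q = -1.001.
E = E° − (0.0592/n) log Q = +1.28 − (0.0592/2)(-1.001) = +1.310 V.

+1.310 V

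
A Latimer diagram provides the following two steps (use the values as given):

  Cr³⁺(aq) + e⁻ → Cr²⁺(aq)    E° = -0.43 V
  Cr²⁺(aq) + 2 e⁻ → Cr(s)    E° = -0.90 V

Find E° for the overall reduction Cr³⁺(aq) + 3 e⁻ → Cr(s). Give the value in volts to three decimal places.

-0.743 V

Since ΔG° = −nFE° is additive over sequential reductions, n₃E°₃ = n₁E°₁ + n₂E°₂.
E°₃ = (1×-0.43 + 2×-0.90) / 3 = (-2.230) / 3 = -0.743 V.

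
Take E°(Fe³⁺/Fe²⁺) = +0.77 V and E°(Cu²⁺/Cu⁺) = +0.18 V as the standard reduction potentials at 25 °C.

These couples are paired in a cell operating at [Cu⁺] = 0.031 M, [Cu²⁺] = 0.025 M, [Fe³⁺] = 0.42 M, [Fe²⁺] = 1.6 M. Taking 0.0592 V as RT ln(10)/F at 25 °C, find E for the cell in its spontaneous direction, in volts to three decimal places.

+0.561 V

Fe³⁺/Fe²⁺ is the cathode (higher E°), Cu²⁺/Cu⁺ the anode: E°cell = +0.77 − (+0.18) = +0.59 V, n = 1.
Overall: Fe³⁺(aq) + Cu⁺(aq) → Fe²⁺(aq) + Cu²⁺(aq)
Q = [Fe²⁺]·[Cu²⁺] / ([Fe³⁺]·[Cu⁺]); log Q = 0.487.
E = E° − (0.0592/n) log Q = +0.59 − (0.0592/1)(0.487) = +0.561 V.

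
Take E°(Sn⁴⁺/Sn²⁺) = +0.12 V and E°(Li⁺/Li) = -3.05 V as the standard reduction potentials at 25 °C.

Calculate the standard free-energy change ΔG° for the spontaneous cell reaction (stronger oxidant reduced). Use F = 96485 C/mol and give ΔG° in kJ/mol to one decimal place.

Sn⁴⁺/Sn²⁺ (E° = +0.12 V) is the cathode; Li⁺/Li (E° = -3.05 V) is the anode, so E°cell = +3.17 V.
Balancing electrons gives n = 2 (lcm of 2 and 1).
ΔG° = −nFE° = −(2)(96485)(+3.17) = -611,715 J = -611.7 kJ/mol.

-611.7 kJ/mol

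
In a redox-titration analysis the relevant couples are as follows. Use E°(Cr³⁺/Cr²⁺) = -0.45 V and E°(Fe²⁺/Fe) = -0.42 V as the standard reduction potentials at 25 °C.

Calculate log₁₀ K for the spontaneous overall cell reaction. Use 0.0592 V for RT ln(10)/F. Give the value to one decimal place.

Cathode: Fe²⁺/Fe; anode: Cr³⁺/Cr²⁺. E°cell = +0.03 V, n = 2.
log K = nE°cell / 0.0592 = (2)(+0.03) / 0.0592 = 1.0.

1.0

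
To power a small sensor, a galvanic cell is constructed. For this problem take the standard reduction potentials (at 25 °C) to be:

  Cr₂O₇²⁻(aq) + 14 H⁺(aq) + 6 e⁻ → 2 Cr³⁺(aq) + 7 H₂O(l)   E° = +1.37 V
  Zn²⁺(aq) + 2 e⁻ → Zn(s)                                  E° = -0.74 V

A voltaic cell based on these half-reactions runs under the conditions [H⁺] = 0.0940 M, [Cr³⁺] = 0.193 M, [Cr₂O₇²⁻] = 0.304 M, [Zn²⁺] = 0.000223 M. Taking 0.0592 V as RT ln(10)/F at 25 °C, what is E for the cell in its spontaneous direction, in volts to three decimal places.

+2.085 V

Cr₂O₇²⁻/Cr³⁺ is the cathode (higher E°), Zn²⁺/Zn the anode: E°cell = +1.37 − (-0.74) = +2.11 V, n = 6.
Overall: Cr₂O₇²⁻(aq) + 14 H⁺(aq) + 3 Zn(s) → 2 Cr³⁺(aq) + 7 H₂O(l) + 3 Zn²⁺(aq)
Q = [Cr³⁺]^2·[Zn²⁺]^3 / ([Cr₂O₇²⁻]·[H⁺]^14); log Q = 2.509.
E = E° − (0.0592/n) log Q = +2.11 − (0.0592/6)(2.509) = +2.085 V.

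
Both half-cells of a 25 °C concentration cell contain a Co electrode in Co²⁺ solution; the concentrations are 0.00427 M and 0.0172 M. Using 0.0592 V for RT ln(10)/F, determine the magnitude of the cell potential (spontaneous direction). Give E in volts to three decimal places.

For a concentration cell E°cell = 0. The 0.0172 M side is the cathode (reduction is favoured where [Co²⁺] is higher).
With n = 2, E = −(0.0592/2) log([Co²⁺]ₐₙ/[Co²⁺]꜀ₐₜ) = −(0.0592/2) log(0.00427/0.0172) = −(0.0592/2)(-0.605) = +0.018 V.

+0.018 V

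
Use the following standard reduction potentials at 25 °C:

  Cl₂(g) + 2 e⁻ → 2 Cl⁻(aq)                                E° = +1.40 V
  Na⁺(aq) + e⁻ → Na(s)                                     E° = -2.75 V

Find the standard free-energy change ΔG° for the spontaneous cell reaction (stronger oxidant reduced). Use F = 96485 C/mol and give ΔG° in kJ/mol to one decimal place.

-800.8 kJ/mol

Cl₂/Cl⁻ (E° = +1.40 V) is the cathode; Na⁺/Na (E° = -2.75 V) is the anode, so E°cell = +4.15 V.
Balancing electrons gives n = 2 (lcm of 2 and 1).
ΔG° = −nFE° = −(2)(96485)(+4.15) = -800,826 J = -800.8 kJ/mol.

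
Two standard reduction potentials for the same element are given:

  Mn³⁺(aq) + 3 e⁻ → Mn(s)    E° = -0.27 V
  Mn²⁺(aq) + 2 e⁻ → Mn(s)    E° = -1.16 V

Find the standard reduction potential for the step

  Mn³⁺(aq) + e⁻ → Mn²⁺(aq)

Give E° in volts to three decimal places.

+1.510 V

Sequential free energies add, so n₃E°₃ = n₁E°₁ + n₂E°₂.
With n₃ = 3, and the known step contributing 2×(-1.16) V, the unknown satisfies 1·E° = 3×(-0.27) − 2×(-1.16) = +1.510.
E° = +1.510 / 1 = +1.510 V.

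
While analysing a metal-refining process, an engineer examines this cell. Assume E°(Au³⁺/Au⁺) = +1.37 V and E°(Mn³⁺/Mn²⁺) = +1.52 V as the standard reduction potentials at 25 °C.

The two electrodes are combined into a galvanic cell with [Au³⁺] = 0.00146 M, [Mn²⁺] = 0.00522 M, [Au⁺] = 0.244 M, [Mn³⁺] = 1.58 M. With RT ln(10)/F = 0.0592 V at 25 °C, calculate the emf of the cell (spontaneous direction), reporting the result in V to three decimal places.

+0.363 V

Mn³⁺/Mn²⁺ is the cathode (higher E°), Au³⁺/Au⁺ the anode: E°cell = +1.52 − (+1.37) = +0.15 V, n = 2.
Overall: 2 Mn³⁺(aq) + Au⁺(aq) → 2 Mn²⁺(aq) + Au³⁺(aq)
Q = [Mn²⁺]^2·[Au³⁺] / ([Mn³⁺]^2·[Au⁺]); log Q = -7.185.
E = E° − (0.0592/n) log Q = +0.15 − (0.0592/2)(-7.185) = +0.363 V.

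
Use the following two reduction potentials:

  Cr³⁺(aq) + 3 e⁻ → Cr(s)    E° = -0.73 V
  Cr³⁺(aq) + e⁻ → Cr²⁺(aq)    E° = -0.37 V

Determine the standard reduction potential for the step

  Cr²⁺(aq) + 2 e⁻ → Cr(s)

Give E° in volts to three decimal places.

-0.910 V

Sequential free energies add, so n₃E°₃ = n₁E°₁ + n₂E°₂.
With n₃ = 3, and the known step contributing 1×(-0.37) V, the unknown satisfies 2·E° = 3×(-0.73) − 1×(-0.37) = -1.820.
E° = -1.820 / 2 = -0.910 V.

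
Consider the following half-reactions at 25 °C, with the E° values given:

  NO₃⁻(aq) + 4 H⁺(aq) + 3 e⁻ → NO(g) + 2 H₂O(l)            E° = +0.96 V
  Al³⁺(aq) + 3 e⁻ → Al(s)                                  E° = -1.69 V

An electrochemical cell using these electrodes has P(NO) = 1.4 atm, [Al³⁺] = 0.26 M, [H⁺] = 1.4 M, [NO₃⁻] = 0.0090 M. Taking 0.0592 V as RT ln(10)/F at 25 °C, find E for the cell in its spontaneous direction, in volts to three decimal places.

NO₃⁻/NO is the cathode (higher E°), Al³⁺/Al the anode: E°cell = +0.96 − (-1.69) = +2.65 V, n = 3.
Overall: NO₃⁻(aq) + 4 H⁺(aq) + Al(s) → NO(g) + 2 H₂O(l) + Al³⁺(aq)
Q = P(NO)·[Al³⁺] / ([NO₃⁻]·[H⁺]^4); log Q = 1.022.
E = E° − (0.0592/n) log Q = +2.65 − (0.0592/3)(1.022) = +2.630 V.

+2.630 V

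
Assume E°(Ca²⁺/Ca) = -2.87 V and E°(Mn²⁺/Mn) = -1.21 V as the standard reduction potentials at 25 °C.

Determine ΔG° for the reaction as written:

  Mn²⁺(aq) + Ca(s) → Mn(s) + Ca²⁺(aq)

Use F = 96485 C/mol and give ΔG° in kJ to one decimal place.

As written, Mn²⁺/Mn is reduced (cathode) and Ca²⁺/Ca is oxidised (anode), so E°cell = (-1.21) − (-2.87) = +1.66 V.
Balancing electrons gives n = 2.
ΔG° = −nFE° = −(2)(96485)(+1.66) = -320,330 J = -320.3 kJ.

-320.3 kJ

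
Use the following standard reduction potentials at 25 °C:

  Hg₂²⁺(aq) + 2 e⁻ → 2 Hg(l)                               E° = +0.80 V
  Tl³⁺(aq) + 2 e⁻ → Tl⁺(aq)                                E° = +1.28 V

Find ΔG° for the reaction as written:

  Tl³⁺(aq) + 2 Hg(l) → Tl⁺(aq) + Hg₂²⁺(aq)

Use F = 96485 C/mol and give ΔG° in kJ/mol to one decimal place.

As written, Tl³⁺/Tl⁺ is reduced (cathode) and Hg₂²⁺/Hg is oxidised (anode), so E°cell = (+1.28) − (+0.80) = +0.48 V.
Balancing electrons gives n = 2.
ΔG° = −nFE° = −(2)(96485)(+0.48) = -92,626 J = -92.6 kJ/mol.

-92.6 kJ/mol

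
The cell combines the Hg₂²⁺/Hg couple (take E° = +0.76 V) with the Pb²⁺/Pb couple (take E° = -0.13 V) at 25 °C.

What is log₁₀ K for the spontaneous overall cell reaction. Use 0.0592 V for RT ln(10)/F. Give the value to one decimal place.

30.1

Cathode: Hg₂²⁺/Hg; anode: Pb²⁺/Pb. E°cell = +0.89 V, n = 2.
log K = nE°cell / 0.0592 = (2)(+0.89) / 0.0592 = 30.1.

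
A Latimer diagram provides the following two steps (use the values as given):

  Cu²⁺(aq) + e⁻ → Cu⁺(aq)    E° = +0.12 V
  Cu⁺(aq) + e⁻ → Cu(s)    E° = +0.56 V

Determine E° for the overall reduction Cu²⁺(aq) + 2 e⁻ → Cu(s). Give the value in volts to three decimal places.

+0.340 V

Adding the free-energy changes (−nFE°) of the two steps gives −n₃FE°₃ = −n₁FE°₁ − n₂FE°₂.
E°₃ = (1×+0.12 + 1×+0.56) / 2 = (+0.680) / 2 = +0.340 V.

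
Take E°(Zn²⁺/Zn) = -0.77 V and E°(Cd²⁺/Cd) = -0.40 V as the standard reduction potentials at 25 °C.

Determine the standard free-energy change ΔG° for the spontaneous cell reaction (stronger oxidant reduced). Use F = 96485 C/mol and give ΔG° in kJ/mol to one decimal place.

-71.4 kJ/mol

Cd²⁺/Cd (E° = -0.40 V) is the cathode; Zn²⁺/Zn (E° = -0.77 V) is the anode, so E°cell = +0.37 V.
Balancing electrons gives n = 2 (lcm of 2 and 2).
ΔG° = −nFE° = −(2)(96485)(+0.37) = -71,399 J = -71.4 kJ/mol.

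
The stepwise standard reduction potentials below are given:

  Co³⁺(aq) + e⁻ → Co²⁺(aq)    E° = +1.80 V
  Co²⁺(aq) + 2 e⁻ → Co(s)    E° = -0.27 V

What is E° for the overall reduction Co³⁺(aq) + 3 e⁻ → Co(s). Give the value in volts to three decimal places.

+0.420 V

Adding the free-energy changes (−nFE°) of the two steps gives −n₃FE°₃ = −n₁FE°₁ − n₂FE°₂.
E°₃ = (1×+1.80 + 2×-0.27) / 3 = (+1.260) / 3 = +0.420 V.
E° values themselves are not directly additive — weighting by electron count is essential.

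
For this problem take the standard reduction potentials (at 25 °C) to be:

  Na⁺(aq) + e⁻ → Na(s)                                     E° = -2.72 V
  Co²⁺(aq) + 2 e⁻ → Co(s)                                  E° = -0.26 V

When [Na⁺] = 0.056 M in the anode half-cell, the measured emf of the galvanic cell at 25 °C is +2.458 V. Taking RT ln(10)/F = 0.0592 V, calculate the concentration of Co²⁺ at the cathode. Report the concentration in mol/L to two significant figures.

0.0027 M

Co²⁺/Co is the cathode, Na⁺/Na the anode: E°cell = +2.46 V, n = 2.
Overall reaction: Co²⁺(aq) + 2 Na(s) → Co(s) + 2 Na⁺(aq); Q = [Na⁺]^2/[Co²⁺]^1.
From E = E° − (0.0592/n) log Q: log Q = (E° − E)·n/0.0592 = (+2.46 − (+2.458))·2/0.0592 = 0.0676.
So 1·log[Co²⁺] = 2·log(0.056) − log Q = -2.5036 − (0.0676) = -2.5712; [Co²⁺] = 10^(-2.5712) ≈ 0.0027 M.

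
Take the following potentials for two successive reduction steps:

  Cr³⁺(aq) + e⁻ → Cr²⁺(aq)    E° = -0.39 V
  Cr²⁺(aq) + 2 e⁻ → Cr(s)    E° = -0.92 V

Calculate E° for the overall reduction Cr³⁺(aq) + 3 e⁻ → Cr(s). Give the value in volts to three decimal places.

-0.743 V

Since ΔG° = −nFE° is additive over sequential reductions, n₃E°₃ = n₁E°₁ + n₂E°₂.
E°₃ = (1×-0.39 + 2×-0.92) / 3 = (-2.230) / 3 = -0.743 V.
Simply averaging or adding the two E° values would be wrong; the electron-weighted sum is required.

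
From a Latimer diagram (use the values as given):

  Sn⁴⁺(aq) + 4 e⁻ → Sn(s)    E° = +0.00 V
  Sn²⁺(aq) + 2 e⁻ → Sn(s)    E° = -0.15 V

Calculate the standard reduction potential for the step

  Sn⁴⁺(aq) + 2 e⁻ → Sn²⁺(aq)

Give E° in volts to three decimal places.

+0.150 V

Sequential free energies add, so n₃E°₃ = n₁E°₁ + n₂E°₂.
With n₃ = 4, and the known step contributing 2×(-0.15) V, the unknown satisfies 2·E° = 4×(+0.00) − 2×(-0.15) = +0.300.
E° = +0.300 / 2 = +0.150 V.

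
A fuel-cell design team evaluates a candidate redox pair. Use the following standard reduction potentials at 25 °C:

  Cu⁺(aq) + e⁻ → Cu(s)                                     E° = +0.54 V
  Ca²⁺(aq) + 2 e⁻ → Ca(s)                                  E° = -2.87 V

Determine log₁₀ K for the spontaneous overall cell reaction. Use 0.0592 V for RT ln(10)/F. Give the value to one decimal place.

Cathode: Cu⁺/Cu; anode: Ca²⁺/Ca. E°cell = +3.41 V, n = 2.
log K = nE°cell / 0.0592 = (2)(+3.41) / 0.0592 = 115.2.

115.2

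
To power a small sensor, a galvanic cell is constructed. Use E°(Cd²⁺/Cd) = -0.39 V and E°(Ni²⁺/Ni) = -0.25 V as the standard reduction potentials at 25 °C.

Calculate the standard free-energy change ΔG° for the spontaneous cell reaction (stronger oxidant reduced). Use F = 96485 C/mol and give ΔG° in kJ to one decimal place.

-27.0 kJ

Ni²⁺/Ni (E° = -0.25 V) is the cathode; Cd²⁺/Cd (E° = -0.39 V) is the anode, so E°cell = +0.14 V.
Balancing electrons gives n = 2 (lcm of 2 and 2).
ΔG° = −nFE° = −(2)(96485)(+0.14) = -27,016 J = -27.0 kJ.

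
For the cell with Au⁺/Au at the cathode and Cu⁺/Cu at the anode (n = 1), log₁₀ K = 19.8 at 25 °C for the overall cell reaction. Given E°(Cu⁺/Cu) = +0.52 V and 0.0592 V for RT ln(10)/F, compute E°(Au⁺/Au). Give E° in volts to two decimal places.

+1.69 V

E°cell = (0.0592/n)·log K = (0.0592/1)(19.8) = +1.172 V.
Since Au⁺/Au is the cathode and Cu⁺/Cu the anode, E°cell = E°(Au⁺/Au) − E°(Cu⁺/Cu).
So E°(Au⁺/Au) = E°cell + E°(Cu⁺/Cu) = +1.172 + (+0.52) = +1.69 V.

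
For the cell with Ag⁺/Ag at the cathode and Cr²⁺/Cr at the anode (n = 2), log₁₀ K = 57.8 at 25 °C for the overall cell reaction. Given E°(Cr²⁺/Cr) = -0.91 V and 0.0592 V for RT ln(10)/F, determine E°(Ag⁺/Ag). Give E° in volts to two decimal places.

+0.80 V

E°cell = (0.0592/n)·log K = (0.0592/2)(57.8) = +1.711 V.
Since Ag⁺/Ag is the cathode and Cr²⁺/Cr the anode, E°cell = E°(Ag⁺/Ag) − E°(Cr²⁺/Cr).
So E°(Ag⁺/Ag) = E°cell + E°(Cr²⁺/Cr) = +1.711 + (-0.91) = +0.80 V.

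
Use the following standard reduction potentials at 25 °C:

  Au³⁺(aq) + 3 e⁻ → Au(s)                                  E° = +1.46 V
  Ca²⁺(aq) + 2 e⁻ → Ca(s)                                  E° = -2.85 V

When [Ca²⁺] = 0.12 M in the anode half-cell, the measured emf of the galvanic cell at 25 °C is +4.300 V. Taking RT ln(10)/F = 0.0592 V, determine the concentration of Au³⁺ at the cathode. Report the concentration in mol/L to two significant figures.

0.013 M

Au³⁺/Au is the cathode, Ca²⁺/Ca the anode: E°cell = +4.31 V, n = 6.
Overall reaction: 2 Au³⁺(aq) + 3 Ca(s) → 2 Au(s) + 3 Ca²⁺(aq); Q = [Ca²⁺]^3/[Au³⁺]^2.
From E = E° − (0.0592/n) log Q: log Q = (E° − E)·n/0.0592 = (+4.31 − (+4.300))·6/0.0592 = 1.0135.
So 2·log[Au³⁺] = 3·log(0.12) − log Q = -2.7625 − (1.0135) = -3.7760; log[Au³⁺] = -3.7760 / 2 = -1.8880; [Au³⁺] = 10^(-1.8880) ≈ 0.013 M.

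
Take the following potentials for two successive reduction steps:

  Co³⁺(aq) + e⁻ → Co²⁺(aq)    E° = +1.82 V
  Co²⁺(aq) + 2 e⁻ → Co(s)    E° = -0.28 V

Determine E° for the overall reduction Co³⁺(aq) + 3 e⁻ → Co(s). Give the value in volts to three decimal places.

+0.420 V

Standard free energies of sequential steps add: ΔG°₃ = ΔG°₁ + ΔG°₂, so n₃E°₃ = n₁E°₁ + n₂E°₂.
E°₃ = (1×+1.82 + 2×-0.28) / 3 = (+1.260) / 3 = +0.420 V.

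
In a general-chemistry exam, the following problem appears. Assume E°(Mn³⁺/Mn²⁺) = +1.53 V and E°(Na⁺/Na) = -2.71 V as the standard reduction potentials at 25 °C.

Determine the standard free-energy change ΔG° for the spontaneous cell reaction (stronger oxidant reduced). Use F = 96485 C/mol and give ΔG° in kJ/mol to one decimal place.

-409.1 kJ/mol

Mn³⁺/Mn²⁺ (E° = +1.53 V) is the cathode; Na⁺/Na (E° = -2.71 V) is the anode, so E°cell = +4.24 V.
Balancing electrons gives n = 1 (lcm of 1 and 1).
ΔG° = −nFE° = −(1)(96485)(+4.24) = -409,096 J = -409.1 kJ/mol.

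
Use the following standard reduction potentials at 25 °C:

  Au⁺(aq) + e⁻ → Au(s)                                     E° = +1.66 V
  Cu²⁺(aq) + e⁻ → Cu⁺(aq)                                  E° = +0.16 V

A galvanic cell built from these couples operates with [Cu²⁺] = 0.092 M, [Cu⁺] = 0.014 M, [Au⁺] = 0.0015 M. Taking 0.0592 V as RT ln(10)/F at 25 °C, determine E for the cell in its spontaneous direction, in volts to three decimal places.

+1.284 V

Au⁺/Au is the cathode (higher E°), Cu²⁺/Cu⁺ the anode: E°cell = +1.66 − (+0.16) = +1.50 V, n = 1.
Overall: Au⁺(aq) + Cu⁺(aq) → Au(s) + Cu²⁺(aq)
Q = [Cu²⁺] / ([Au⁺]·[Cu⁺]); log Q = 3.642.
E = E° − (0.0592/n) log Q = +1.50 − (0.0592/1)(3.642) = +1.284 V.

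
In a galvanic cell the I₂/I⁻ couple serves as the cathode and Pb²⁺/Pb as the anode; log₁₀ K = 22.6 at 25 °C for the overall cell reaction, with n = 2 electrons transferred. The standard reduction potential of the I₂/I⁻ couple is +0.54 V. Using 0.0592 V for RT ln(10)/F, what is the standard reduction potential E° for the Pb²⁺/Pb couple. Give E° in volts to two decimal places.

-0.13 V

E°cell = (0.0592/n)·log K = (0.0592/2)(22.6) = +0.669 V.
Since I₂/I⁻ is the cathode and Pb²⁺/Pb the anode, E°cell = E°(I₂/I⁻) − E°(Pb²⁺/Pb).
So E°(Pb²⁺/Pb) = E°(I₂/I⁻) − E°cell = (+0.54) − (+0.669) = -0.13 V.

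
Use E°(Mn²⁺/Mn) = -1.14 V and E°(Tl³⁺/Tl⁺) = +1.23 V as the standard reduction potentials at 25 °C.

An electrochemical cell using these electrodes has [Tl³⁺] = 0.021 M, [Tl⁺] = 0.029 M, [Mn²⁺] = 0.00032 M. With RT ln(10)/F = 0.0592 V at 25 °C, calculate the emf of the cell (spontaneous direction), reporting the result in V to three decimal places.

Tl³⁺/Tl⁺ is the cathode (higher E°), Mn²⁺/Mn the anode: E°cell = +1.23 − (-1.14) = +2.37 V, n = 2.
Overall: Tl³⁺(aq) + Mn(s) → Tl⁺(aq) + Mn²⁺(aq)
Q = [Tl⁺]·[Mn²⁺] / ([Tl³⁺]); log Q = -3.355.
E = E° − (0.0592/n) log Q = +2.37 − (0.0592/2)(-3.355) = +2.469 V.

+2.469 V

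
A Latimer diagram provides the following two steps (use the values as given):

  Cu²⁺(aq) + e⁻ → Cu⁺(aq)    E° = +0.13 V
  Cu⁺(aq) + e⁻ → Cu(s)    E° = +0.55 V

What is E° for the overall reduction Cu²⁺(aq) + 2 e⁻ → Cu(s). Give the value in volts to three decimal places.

+0.340 V

Adding the free-energy changes (−nFE°) of the two steps gives −n₃FE°₃ = −n₁FE°₁ − n₂FE°₂.
E°₃ = (1×+0.13 + 1×+0.55) / 2 = (+0.680) / 2 = +0.340 V.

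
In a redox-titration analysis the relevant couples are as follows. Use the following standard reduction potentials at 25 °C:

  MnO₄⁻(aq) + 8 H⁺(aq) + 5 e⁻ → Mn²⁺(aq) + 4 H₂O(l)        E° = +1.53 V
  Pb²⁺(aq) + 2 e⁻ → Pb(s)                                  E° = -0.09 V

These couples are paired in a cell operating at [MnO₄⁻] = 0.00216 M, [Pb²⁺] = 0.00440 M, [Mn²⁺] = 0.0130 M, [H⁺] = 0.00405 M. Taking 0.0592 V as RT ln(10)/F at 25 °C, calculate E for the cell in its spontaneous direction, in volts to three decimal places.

MnO₄⁻/Mn²⁺ is the cathode (higher E°), Pb²⁺/Pb the anode: E°cell = +1.53 − (-0.09) = +1.62 V, n = 10.
Overall: 2 MnO₄⁻(aq) + 16 H⁺(aq) + 5 Pb(s) → 2 Mn²⁺(aq) + 8 H₂O(l) + 5 Pb²⁺(aq)
Q = [Mn²⁺]^2·[Pb²⁺]^5 / ([MnO₄⁻]^2·[H⁺]^16); log Q = 28.057.
E = E° − (0.0592/n) log Q = +1.62 − (0.0592/10)(28.057) = +1.454 V.

+1.454 V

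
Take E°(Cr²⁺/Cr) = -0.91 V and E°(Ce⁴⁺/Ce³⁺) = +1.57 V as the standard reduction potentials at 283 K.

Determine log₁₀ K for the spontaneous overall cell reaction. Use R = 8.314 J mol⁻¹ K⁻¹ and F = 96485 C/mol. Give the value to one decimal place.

Cathode: Ce⁴⁺/Ce³⁺; anode: Cr²⁺/Cr. E°cell = (+1.57) − (-0.91) = +2.48 V, with n = 2.
ΔG° = −nFE° = −RT ln K, so ln K = nFE°/(RT) = (2)(96485)(+2.48) / ((8.314)(283)) = 203.397.
log₁₀ K = 203.397 / ln 10 = 88.3.

88.3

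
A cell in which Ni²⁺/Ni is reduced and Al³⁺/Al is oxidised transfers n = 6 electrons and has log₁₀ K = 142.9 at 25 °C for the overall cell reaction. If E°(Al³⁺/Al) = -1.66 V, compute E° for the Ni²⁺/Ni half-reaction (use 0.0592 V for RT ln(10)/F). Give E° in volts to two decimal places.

E°cell = (0.0592/n)·log K = (0.0592/6)(142.9) = +1.410 V.
Since Ni²⁺/Ni is the cathode and Al³⁺/Al the anode, E°cell = E°(Ni²⁺/Ni) − E°(Al³⁺/Al).
So E°(Ni²⁺/Ni) = E°cell + E°(Al³⁺/Al) = +1.410 + (-1.66) = -0.25 V.

-0.25 V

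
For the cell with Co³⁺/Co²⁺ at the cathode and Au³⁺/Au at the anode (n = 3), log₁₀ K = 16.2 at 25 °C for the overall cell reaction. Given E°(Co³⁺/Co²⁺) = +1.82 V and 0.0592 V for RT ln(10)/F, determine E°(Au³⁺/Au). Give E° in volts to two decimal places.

E°cell = (0.0592/n)·log K = (0.0592/3)(16.2) = +0.320 V.
Since Co³⁺/Co²⁺ is the cathode and Au³⁺/Au the anode, E°cell = E°(Co³⁺/Co²⁺) − E°(Au³⁺/Au).
So E°(Au³⁺/Au) = E°(Co³⁺/Co²⁺) − E°cell = (+1.82) − (+0.320) = +1.50 V.

+1.50 V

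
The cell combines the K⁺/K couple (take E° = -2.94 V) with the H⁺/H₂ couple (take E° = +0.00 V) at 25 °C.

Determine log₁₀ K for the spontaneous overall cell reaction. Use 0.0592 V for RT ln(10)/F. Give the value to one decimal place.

Cathode: H⁺/H₂; anode: K⁺/K. E°cell = +2.94 V, n = 2.
log K = nE°cell / 0.0592 = (2)(+2.94) / 0.0592 = 99.3.

99.3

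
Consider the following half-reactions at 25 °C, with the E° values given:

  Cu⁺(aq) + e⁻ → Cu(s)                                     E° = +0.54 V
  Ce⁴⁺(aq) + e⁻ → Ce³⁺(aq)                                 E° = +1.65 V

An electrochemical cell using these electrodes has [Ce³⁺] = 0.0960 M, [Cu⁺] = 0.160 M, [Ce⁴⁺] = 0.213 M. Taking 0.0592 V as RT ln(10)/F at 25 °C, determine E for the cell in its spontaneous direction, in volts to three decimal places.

Ce⁴⁺/Ce³⁺ is the cathode (higher E°), Cu⁺/Cu the anode: E°cell = +1.65 − (+0.54) = +1.11 V, n = 1.
Overall: Ce⁴⁺(aq) + Cu(s) → Ce³⁺(aq) + Cu⁺(aq)
Q = [Ce³⁺]·[Cu⁺] / ([Ce⁴⁺]); log Q = -1.142.
E = E° − (0.0592/n) log Q = +1.11 − (0.0592/1)(-1.142) = +1.178 V.

+1.178 V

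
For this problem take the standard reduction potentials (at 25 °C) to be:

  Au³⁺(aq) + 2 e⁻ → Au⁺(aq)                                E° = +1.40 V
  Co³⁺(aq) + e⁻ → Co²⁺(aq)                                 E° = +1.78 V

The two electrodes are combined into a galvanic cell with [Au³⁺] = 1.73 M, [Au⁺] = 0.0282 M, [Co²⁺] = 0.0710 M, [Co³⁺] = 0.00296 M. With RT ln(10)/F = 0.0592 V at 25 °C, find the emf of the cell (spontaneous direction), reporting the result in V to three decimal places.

+0.245 V

Co³⁺/Co²⁺ is the cathode (higher E°), Au³⁺/Au⁺ the anode: E°cell = +1.78 − (+1.40) = +0.38 V, n = 2.
Overall: 2 Co³⁺(aq) + Au⁺(aq) → 2 Co²⁺(aq) + Au³⁺(aq)
Q = [Co²⁺]^2·[Au³⁺] / ([Co³⁺]^2·[Au⁺]); log Q = 4.548.
E = E° − (0.0592/n) log Q = +0.38 − (0.0592/2)(4.548) = +0.245 V.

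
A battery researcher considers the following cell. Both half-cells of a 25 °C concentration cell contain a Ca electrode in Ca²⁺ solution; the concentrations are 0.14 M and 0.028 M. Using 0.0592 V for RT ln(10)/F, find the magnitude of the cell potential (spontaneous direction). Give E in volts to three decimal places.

+0.021 V

For a concentration cell E°cell = 0. The 0.14 M side is the cathode (reduction is favoured where [Ca²⁺] is higher).
With n = 2, E = −(0.0592/2) log([Ca²⁺]ₐₙ/[Ca²⁺]꜀ₐₜ) = −(0.0592/2) log(0.028/0.14) = −(0.0592/2)(-0.699) = +0.021 V.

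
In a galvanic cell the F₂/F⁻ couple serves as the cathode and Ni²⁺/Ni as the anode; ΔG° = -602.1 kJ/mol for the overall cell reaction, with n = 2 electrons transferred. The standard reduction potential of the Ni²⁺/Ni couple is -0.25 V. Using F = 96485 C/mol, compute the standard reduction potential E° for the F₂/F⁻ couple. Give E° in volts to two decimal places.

+2.87 V

E°cell = −ΔG°/(nF) = −(-602.1×10³)/((2)(96485)) = +3.120 V.
Since F₂/F⁻ is the cathode and Ni²⁺/Ni the anode, E°cell = E°(F₂/F⁻) − E°(Ni²⁺/Ni).
So E°(F₂/F⁻) = E°cell + E°(Ni²⁺/Ni) = +3.120 + (-0.25) = +2.87 V.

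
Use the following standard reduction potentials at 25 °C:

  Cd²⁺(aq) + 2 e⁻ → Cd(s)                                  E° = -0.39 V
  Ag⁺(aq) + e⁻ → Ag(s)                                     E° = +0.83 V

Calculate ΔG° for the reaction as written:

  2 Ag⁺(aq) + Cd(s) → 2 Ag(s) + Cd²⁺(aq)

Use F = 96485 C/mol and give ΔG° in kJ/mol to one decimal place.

As written, Ag⁺/Ag is reduced (cathode) and Cd²⁺/Cd is oxidised (anode), so E°cell = (+0.83) − (-0.39) = +1.22 V.
Balancing electrons gives n = 2.
ΔG° = −nFE° = −(2)(96485)(+1.22) = -235,423 J = -235.4 kJ/mol.

-235.4 kJ/mol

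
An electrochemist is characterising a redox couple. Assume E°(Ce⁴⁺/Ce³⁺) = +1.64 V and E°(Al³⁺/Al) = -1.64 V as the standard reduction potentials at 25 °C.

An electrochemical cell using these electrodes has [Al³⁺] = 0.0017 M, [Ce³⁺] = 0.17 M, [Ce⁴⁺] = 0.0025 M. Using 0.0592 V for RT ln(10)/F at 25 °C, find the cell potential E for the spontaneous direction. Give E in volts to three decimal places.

+3.226 V

Ce⁴⁺/Ce³⁺ is the cathode (higher E°), Al³⁺/Al the anode: E°cell = +1.64 − (-1.64) = +3.28 V, n = 3.
Overall: 3 Ce⁴⁺(aq) + Al(s) → 3 Ce³⁺(aq) + Al³⁺(aq)
Q = [Ce³⁺]^3·[Al³⁺] / ([Ce⁴⁺]^3); log Q = 2.728.
E = E° − (0.0592/n) log Q = +3.28 − (0.0592/3)(2.728) = +3.226 V.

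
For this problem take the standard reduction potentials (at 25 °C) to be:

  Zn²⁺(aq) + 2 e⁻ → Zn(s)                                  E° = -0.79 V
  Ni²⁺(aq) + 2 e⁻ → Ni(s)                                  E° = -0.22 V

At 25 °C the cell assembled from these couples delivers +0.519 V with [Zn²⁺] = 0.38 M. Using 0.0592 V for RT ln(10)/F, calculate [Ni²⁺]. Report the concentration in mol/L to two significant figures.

0.0072 M

Ni²⁺/Ni is the cathode, Zn²⁺/Zn the anode: E°cell = +0.57 V, n = 2.
Overall reaction: Ni²⁺(aq) + Zn(s) → Ni(s) + Zn²⁺(aq); Q = [Zn²⁺]^1/[Ni²⁺]^1.
From E = E° − (0.0592/n) log Q: log Q = (E° − E)·n/0.0592 = (+0.57 − (+0.519))·2/0.0592 = 1.7230.
So 1·log[Ni²⁺] = 1·log(0.38) − log Q = -0.4202 − (1.7230) = -2.1432; [Ni²⁺] = 10^(-2.1432) ≈ 0.0072 M.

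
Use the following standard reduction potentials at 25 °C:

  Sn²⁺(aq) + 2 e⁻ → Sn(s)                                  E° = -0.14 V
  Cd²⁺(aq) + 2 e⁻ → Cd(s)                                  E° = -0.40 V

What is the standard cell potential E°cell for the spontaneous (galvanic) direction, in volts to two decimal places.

+0.26 V

The Sn²⁺/Sn couple has the higher reduction potential, so it is the cathode; Cd²⁺/Cd is oxidised at the anode.
E°cell = E°(cathode) − E°(anode) = (-0.14) − (-0.40) = +0.26 V.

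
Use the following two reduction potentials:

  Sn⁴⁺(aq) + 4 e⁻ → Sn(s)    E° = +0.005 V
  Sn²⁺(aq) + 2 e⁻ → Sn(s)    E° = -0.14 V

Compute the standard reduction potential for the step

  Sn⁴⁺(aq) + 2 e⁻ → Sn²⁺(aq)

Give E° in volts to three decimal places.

+0.150 V

Sequential free energies add, so n₃E°₃ = n₁E°₁ + n₂E°₂.
With n₃ = 4, and the known step contributing 2×(-0.14) V, the unknown satisfies 2·E° = 4×(+0.005) − 2×(-0.14) = +0.300.
E° = +0.300 / 2 = +0.150 V.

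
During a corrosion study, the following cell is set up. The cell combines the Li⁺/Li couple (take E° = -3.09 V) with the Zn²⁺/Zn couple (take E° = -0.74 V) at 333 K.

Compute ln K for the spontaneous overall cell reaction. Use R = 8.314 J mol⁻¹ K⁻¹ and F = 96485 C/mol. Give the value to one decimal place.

163.8

Cathode: Zn²⁺/Zn; anode: Li⁺/Li. E°cell = (-0.74) − (-3.09) = +2.35 V, with n = 2.
ΔG° = −nFE° = −RT ln K, so ln K = nFE°/(RT) = (2)(96485)(+2.35) / ((8.314)(333)) = 163.796.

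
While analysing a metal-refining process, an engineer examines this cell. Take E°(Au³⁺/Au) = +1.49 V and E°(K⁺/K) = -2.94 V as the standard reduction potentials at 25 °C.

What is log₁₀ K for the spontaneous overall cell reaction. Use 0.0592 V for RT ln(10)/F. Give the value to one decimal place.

Cathode: Au³⁺/Au; anode: K⁺/K. E°cell = +4.43 V, n = 3.
log K = nE°cell / 0.0592 = (3)(+4.43) / 0.0592 = 224.5.

224.5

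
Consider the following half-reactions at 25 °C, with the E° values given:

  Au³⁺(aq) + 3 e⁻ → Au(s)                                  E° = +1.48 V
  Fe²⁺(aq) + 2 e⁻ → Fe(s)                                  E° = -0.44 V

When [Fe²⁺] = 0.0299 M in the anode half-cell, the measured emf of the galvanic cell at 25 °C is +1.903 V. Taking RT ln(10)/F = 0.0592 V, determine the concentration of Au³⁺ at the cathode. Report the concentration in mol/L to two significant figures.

Au³⁺/Au is the cathode, Fe²⁺/Fe the anode: E°cell = +1.92 V, n = 6.
Overall reaction: 2 Au³⁺(aq) + 3 Fe(s) → 2 Au(s) + 3 Fe²⁺(aq); Q = [Fe²⁺]^3/[Au³⁺]^2.
From E = E° − (0.0592/n) log Q: log Q = (E° − E)·n/0.0592 = (+1.92 − (+1.903))·6/0.0592 = 1.7230.
So 2·log[Au³⁺] = 3·log(0.0299) − log Q = -4.5730 − (1.7230) = -6.2960; log[Au³⁺] = -6.2960 / 2 = -3.1480; [Au³⁺] = 10^(-3.1480) ≈ 0.00071 M.

0.00071 M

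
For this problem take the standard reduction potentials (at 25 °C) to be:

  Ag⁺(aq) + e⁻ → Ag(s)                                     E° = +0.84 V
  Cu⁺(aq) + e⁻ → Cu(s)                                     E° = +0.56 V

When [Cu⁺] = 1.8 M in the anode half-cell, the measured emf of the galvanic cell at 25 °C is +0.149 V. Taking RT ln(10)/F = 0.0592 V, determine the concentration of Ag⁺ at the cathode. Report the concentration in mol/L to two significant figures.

0.011 M

Ag⁺/Ag is the cathode, Cu⁺/Cu the anode: E°cell = +0.28 V, n = 1.
Overall reaction: Ag⁺(aq) + Cu(s) → Ag(s) + Cu⁺(aq); Q = [Cu⁺]^1/[Ag⁺]^1.
From E = E° − (0.0592/n) log Q: log Q = (E° − E)·n/0.0592 = (+0.28 − (+0.149))·1/0.0592 = 2.2128.
So 1·log[Ag⁺] = 1·log(1.8) − log Q = 0.2553 − (2.2128) = -1.9575; [Ag⁺] = 10^(-1.9575) ≈ 0.011 M.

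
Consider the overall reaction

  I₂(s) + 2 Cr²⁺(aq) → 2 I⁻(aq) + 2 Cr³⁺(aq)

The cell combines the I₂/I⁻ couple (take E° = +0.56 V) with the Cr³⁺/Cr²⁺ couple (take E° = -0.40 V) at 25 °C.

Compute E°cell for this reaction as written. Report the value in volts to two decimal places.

The I₂/I⁻ couple has the higher reduction potential, so it is the cathode; Cr³⁺/Cr²⁺ is oxidised at the anode.
E°cell = E°(cathode) − E°(anode) = (+0.56) − (-0.40) = +0.96 V.
Since E°cell > 0, the reaction is spontaneous under standard conditions.

+0.96 V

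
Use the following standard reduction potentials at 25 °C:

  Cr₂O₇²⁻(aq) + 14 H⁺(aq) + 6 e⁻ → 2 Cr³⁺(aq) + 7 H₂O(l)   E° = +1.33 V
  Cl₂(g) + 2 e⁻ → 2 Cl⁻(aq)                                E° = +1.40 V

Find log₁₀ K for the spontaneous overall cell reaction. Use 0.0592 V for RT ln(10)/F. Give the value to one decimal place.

Cathode: Cl₂/Cl⁻; anode: Cr₂O₇²⁻/Cr³⁺. E°cell = +0.07 V, n = 6.
log K = nE°cell / 0.0592 = (6)(+0.07) / 0.0592 = 7.1.

7.1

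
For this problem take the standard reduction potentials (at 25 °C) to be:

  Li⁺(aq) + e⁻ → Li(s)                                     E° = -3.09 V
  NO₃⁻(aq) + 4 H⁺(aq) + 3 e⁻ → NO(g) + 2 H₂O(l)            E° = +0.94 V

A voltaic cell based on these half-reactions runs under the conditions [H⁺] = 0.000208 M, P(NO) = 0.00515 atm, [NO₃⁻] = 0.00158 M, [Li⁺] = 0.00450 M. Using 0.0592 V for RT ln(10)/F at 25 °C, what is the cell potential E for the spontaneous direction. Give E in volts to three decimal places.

NO₃⁻/NO is the cathode (higher E°), Li⁺/Li the anode: E°cell = +0.94 − (-3.09) = +4.03 V, n = 3.
Overall: NO₃⁻(aq) + 4 H⁺(aq) + 3 Li(s) → NO(g) + 2 H₂O(l) + 3 Li⁺(aq)
Q = P(NO)·[Li⁺]^3 / ([NO₃⁻]·[H⁺]^4); log Q = 8.201.
E = E° − (0.0592/n) log Q = +4.03 − (0.0592/3)(8.201) = +3.868 V.

+3.868 V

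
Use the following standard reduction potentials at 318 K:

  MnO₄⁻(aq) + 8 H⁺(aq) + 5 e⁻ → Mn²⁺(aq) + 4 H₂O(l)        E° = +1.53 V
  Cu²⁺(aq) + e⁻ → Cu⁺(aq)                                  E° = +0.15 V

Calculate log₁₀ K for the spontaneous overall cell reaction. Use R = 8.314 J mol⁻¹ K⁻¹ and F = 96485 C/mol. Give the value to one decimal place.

Cathode: MnO₄⁻/Mn²⁺; anode: Cu²⁺/Cu⁺. E°cell = (+1.53) − (+0.15) = +1.38 V, with n = 5.
ΔG° = −nFE° = −RT ln K, so ln K = nFE°/(RT) = (5)(96485)(+1.38) / ((8.314)(318)) = 251.809.
log₁₀ K = 251.809 / ln 10 = 109.4.

109.4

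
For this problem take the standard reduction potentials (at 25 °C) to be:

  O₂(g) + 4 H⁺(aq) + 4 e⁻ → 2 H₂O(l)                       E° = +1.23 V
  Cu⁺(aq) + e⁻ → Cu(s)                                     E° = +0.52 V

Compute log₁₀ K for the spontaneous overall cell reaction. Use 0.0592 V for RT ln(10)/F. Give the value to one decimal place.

Cathode: O₂/H₂O; anode: Cu⁺/Cu. E°cell = +0.71 V, n = 4.
log K = nE°cell / 0.0592 = (4)(+0.71) / 0.0592 = 48.0.

48.0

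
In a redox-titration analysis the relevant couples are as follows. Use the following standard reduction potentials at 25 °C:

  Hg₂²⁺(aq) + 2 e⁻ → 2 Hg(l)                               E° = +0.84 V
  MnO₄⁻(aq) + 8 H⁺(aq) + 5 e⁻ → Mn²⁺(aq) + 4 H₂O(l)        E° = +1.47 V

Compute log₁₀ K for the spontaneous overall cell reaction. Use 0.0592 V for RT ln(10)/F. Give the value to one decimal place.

106.4

Cathode: MnO₄⁻/Mn²⁺; anode: Hg₂²⁺/Hg. E°cell = +0.63 V, n = 10.
log K = nE°cell / 0.0592 = (10)(+0.63) / 0.0592 = 106.4.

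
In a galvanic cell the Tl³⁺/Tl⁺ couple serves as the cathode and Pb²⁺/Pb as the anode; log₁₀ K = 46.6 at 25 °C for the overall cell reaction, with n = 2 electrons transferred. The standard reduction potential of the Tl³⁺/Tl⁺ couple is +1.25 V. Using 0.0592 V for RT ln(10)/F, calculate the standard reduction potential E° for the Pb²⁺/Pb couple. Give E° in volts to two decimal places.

E°cell = (0.0592/n)·log K = (0.0592/2)(46.6) = +1.379 V.
Since Tl³⁺/Tl⁺ is the cathode and Pb²⁺/Pb the anode, E°cell = E°(Tl³⁺/Tl⁺) − E°(Pb²⁺/Pb).
So E°(Pb²⁺/Pb) = E°(Tl³⁺/Tl⁺) − E°cell = (+1.25) − (+1.379) = -0.13 V.

-0.13 V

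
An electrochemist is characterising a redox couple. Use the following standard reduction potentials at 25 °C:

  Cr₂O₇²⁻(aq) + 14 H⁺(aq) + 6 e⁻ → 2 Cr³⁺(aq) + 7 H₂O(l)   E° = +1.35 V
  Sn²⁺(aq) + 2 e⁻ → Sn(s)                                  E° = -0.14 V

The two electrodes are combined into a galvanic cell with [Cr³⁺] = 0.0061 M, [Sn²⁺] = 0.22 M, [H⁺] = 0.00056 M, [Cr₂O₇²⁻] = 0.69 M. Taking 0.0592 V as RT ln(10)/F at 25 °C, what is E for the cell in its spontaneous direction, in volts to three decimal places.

Cr₂O₇²⁻/Cr³⁺ is the cathode (higher E°), Sn²⁺/Sn the anode: E°cell = +1.35 − (-0.14) = +1.49 V, n = 6.
Overall: Cr₂O₇²⁻(aq) + 14 H⁺(aq) + 3 Sn(s) → 2 Cr³⁺(aq) + 7 H₂O(l) + 3 Sn²⁺(aq)
Q = [Cr³⁺]^2·[Sn²⁺]^3 / ([Cr₂O₇²⁻]·[H⁺]^14); log Q = 39.284.
E = E° − (0.0592/n) log Q = +1.49 − (0.0592/6)(39.284) = +1.102 V.

+1.102 V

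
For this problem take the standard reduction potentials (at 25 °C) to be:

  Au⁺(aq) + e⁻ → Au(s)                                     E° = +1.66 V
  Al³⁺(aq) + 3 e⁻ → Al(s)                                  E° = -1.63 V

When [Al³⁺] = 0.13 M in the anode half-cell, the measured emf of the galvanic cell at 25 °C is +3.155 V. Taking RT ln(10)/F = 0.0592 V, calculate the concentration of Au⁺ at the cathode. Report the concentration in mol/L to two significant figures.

0.0027 M

Au⁺/Au is the cathode, Al³⁺/Al the anode: E°cell = +3.29 V, n = 3.
Overall reaction: 3 Au⁺(aq) + Al(s) → 3 Au(s) + Al³⁺(aq); Q = [Al³⁺]^1/[Au⁺]^3.
From E = E° − (0.0592/n) log Q: log Q = (E° − E)·n/0.0592 = (+3.29 − (+3.155))·3/0.0592 = 6.8412.
So 3·log[Au⁺] = 1·log(0.13) − log Q = -0.8861 − (6.8412) = -7.7273; log[Au⁺] = -7.7273 / 3 = -2.5758; [Au⁺] = 10^(-2.5758) ≈ 0.0027 M.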